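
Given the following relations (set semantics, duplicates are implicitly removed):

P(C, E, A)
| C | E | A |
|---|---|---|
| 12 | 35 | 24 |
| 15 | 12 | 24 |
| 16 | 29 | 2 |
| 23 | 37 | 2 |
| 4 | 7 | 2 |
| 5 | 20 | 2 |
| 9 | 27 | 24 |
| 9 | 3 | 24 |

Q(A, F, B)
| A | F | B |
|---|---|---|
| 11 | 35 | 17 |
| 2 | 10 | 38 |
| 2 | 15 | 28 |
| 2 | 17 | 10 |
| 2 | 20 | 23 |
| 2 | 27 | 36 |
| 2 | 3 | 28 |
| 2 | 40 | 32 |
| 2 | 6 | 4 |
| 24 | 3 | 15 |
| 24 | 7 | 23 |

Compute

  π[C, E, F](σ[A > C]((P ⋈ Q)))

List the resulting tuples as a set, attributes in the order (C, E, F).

Joining P and Q on A yields {(12, 35, 24, 3, 15), (12, 35, 24, 7, 23), (15, 12, 24, 3, 15), (15, 12, 24, 7, 23), (16, 29, 2, 10, 38), (16, 29, 2, 15, 28), (16, 29, 2, 17, 10), (16, 29, 2, 20, 23), (16, 29, 2, 27, 36), (16, 29, 2, 3, 28), (16, 29, 2, 40, 32), (16, 29, 2, 6, 4), (23, 37, 2, 10, 38), (23, 37, 2, 15, 28), (23, 37, 2, 17, 10), (23, 37, 2, 20, 23), (23, 37, 2, 27, 36), (23, 37, 2, 3, 28), (23, 37, 2, 40, 32), (23, 37, 2, 6, 4), (4, 7, 2, 10, 38), (4, 7, 2, 15, 28), (4, 7, 2, 17, 10), (4, 7, 2, 20, 23), (4, 7, 2, 27, 36), (4, 7, 2, 3, 28), (4, 7, 2, 40, 32), (4, 7, 2, 6, 4), (5, 20, 2, 10, 38), (5, 20, 2, 15, 28), (5, 20, 2, 17, 10), (5, 20, 2, 20, 23), (5, 20, 2, 27, 36), (5, 20, 2, 3, 28), (5, 20, 2, 40, 32), (5, 20, 2, 6, 4), (9, 27, 24, 3, 15), (9, 27, 24, 7, 23), (9, 3, 24, 3, 15), (9, 3, 24, 7, 23)}.
Apply σ_{A > C}; surviving tuples: {(12, 35, 24, 3, 15), (12, 35, 24, 7, 23), (15, 12, 24, 3, 15), (15, 12, 24, 7, 23), (9, 27, 24, 3, 15), (9, 27, 24, 7, 23), (9, 3, 24, 3, 15), (9, 3, 24, 7, 23)}
Keep only column(s) C, E, F: {(12, 35, 3), (12, 35, 7), (15, 12, 3), (15, 12, 7), (9, 27, 3), (9, 27, 7), (9, 3, 3), (9, 3, 7)}

{(12, 35, 3), (12, 35, 7), (15, 12, 3), (15, 12, 7), (9, 27, 3), (9, 27, 7), (9, 3, 3), (9, 3, 7)}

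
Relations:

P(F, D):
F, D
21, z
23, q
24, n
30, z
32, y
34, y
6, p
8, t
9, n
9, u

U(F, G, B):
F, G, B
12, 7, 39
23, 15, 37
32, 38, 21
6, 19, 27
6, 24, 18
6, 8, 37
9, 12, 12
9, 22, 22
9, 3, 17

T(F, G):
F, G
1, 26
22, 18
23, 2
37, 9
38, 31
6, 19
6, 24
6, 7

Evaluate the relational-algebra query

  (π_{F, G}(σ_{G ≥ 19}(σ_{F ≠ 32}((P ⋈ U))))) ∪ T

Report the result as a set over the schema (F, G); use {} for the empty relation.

{(1, 26), (22, 18), (23, 2), (37, 9), (38, 31), (6, 19), (6, 24), (6, 7), (9, 22)}

P ⋈ U (natural join on F): {(23, q, 15, 37), (32, y, 38, 21), (6, p, 19, 27), (6, p, 24, 18), (6, p, 8, 37), (9, n, 12, 12), (9, n, 22, 22), (9, n, 3, 17), (9, u, 12, 12), (9, u, 22, 22), (9, u, 3, 17)}
Apply σ_{F ≠ 32}; surviving tuples: {(23, q, 15, 37), (6, p, 19, 27), (6, p, 24, 18), (6, p, 8, 37), (9, n, 12, 12), (9, n, 22, 22), (9, n, 3, 17), (9, u, 12, 12), (9, u, 22, 22), (9, u, 3, 17)}
Apply σ_{G ≥ 19}; surviving tuples: {(6, p, 19, 27), (6, p, 24, 18), (9, n, 22, 22), (9, u, 22, 22)}
π_{F, G} gives {(6, 19), (6, 24), (9, 22)} (1 duplicate(s) eliminated).
Taking the union: {(1, 26), (22, 18), (23, 2), (37, 9), (38, 31), (6, 19), (6, 24), (6, 7), (9, 22)}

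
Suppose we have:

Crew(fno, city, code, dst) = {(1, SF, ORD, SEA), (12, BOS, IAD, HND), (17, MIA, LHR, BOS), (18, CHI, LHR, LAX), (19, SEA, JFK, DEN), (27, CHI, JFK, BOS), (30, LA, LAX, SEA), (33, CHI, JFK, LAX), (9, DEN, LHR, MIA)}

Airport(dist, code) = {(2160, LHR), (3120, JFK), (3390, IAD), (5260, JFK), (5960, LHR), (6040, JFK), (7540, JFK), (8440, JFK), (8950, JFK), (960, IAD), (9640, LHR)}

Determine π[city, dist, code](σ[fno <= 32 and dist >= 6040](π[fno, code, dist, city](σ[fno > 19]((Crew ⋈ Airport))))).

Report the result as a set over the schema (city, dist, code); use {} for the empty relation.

Joining Crew and Airport on code yields {(12, BOS, IAD, HND, 3390), (12, BOS, IAD, HND, 960), (17, MIA, LHR, BOS, 2160), (17, MIA, LHR, BOS, 5960), (17, MIA, LHR, BOS, 9640), (18, CHI, LHR, LAX, 2160), (18, CHI, LHR, LAX, 5960), (18, CHI, LHR, LAX, 9640), (19, SEA, JFK, DEN, 3120), (19, SEA, JFK, DEN, 5260), (19, SEA, JFK, DEN, 6040), (19, SEA, JFK, DEN, 7540), (19, SEA, JFK, DEN, 8440), (19, SEA, JFK, DEN, 8950), (27, CHI, JFK, BOS, 3120), (27, CHI, JFK, BOS, 5260), (27, CHI, JFK, BOS, 6040), (27, CHI, JFK, BOS, 7540), (27, CHI, JFK, BOS, 8440), (27, CHI, JFK, BOS, 8950), (33, CHI, JFK, LAX, 3120), (33, CHI, JFK, LAX, 5260), (33, CHI, JFK, LAX, 6040), (33, CHI, JFK, LAX, 7540), (33, CHI, JFK, LAX, 8440), (33, CHI, JFK, LAX, 8950), (9, DEN, LHR, MIA, 2160), (9, DEN, LHR, MIA, 5960), (9, DEN, LHR, MIA, 9640)}.
Apply σ_{fno > 19}; surviving tuples: {(27, CHI, JFK, BOS, 3120), (27, CHI, JFK, BOS, 5260), (27, CHI, JFK, BOS, 6040), (27, CHI, JFK, BOS, 7540), (27, CHI, JFK, BOS, 8440), (27, CHI, JFK, BOS, 8950), (33, CHI, JFK, LAX, 3120), (33, CHI, JFK, LAX, 5260), (33, CHI, JFK, LAX, 6040), (33, CHI, JFK, LAX, 7540), (33, CHI, JFK, LAX, 8440), (33, CHI, JFK, LAX, 8950)}
Keep only column(s) fno, code, dist, city: {(27, JFK, 3120, CHI), (27, JFK, 5260, CHI), (27, JFK, 6040, CHI), (27, JFK, 7540, CHI), (27, JFK, 8440, CHI), (27, JFK, 8950, CHI), (33, JFK, 3120, CHI), (33, JFK, 5260, CHI), (33, JFK, 6040, CHI), (33, JFK, 7540, CHI), (33, JFK, 8440, CHI), (33, JFK, 8950, CHI)}
Apply σ_{fno <= 32 and dist >= 6040}; surviving tuples: {(27, JFK, 6040, CHI), (27, JFK, 7540, CHI), (27, JFK, 8440, CHI), (27, JFK, 8950, CHI)}
Keep only column(s) city, dist, code: {(CHI, 6040, JFK), (CHI, 7540, JFK), (CHI, 8440, JFK), (CHI, 8950, JFK)}

{(CHI, 6040, JFK), (CHI, 7540, JFK), (CHI, 8440, JFK), (CHI, 8950, JFK)}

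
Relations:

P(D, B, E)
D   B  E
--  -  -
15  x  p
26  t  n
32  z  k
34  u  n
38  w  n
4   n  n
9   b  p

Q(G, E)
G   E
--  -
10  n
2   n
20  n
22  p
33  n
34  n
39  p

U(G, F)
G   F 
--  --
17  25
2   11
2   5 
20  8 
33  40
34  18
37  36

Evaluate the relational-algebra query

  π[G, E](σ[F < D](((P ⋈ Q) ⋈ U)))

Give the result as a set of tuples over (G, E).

{(2, n), (20, n), (34, n)}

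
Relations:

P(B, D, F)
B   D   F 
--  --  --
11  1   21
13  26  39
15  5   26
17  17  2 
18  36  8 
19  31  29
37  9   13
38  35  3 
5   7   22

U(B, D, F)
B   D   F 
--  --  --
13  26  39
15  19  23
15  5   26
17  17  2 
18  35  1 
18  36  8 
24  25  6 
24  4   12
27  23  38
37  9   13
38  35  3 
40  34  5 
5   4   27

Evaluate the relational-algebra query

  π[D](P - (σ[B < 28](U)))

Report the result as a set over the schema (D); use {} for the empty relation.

Filtering on B < 28 leaves {(13, 26, 39), (15, 19, 23), (15, 5, 26), (17, 17, 2), (18, 35, 1), (18, 36, 8), (24, 25, 6), (24, 4, 12), (27, 23, 38), (5, 4, 27)}.
Taking the difference: {(11, 1, 21), (19, 31, 29), (37, 9, 13), (38, 35, 3), (5, 7, 22)}
π_{D} gives {1, 31, 35, 7, 9}.

{1, 31, 35, 7, 9}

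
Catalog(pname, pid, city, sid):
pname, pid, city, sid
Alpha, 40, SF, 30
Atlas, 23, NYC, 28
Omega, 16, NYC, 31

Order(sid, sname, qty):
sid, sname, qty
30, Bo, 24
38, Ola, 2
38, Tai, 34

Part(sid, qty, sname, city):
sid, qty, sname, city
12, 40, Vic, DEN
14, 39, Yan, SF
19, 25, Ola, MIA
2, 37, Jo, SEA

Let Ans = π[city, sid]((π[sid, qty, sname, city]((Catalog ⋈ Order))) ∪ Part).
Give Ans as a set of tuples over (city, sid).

{(DEN, 12), (MIA, 19), (SEA, 2), (SF, 14), (SF, 30)}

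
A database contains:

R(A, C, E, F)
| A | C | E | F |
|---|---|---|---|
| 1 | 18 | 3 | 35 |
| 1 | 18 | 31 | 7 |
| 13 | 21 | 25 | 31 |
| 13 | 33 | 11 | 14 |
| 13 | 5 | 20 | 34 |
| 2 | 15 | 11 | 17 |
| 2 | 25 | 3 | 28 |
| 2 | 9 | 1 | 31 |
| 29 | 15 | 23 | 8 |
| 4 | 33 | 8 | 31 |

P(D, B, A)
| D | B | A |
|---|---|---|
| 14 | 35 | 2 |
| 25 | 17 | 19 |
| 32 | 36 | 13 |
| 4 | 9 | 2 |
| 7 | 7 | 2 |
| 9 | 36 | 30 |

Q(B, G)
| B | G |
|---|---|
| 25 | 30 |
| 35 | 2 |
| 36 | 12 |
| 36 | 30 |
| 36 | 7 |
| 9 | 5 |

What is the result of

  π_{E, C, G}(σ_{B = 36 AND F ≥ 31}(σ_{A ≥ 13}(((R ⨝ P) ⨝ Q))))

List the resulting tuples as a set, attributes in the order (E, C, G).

Joining R and P on A yields {(13, 21, 25, 31, 32, 36), (13, 33, 11, 14, 32, 36), (13, 5, 20, 34, 32, 36), (2, 15, 11, 17, 14, 35), (2, 15, 11, 17, 4, 9), (2, 15, 11, 17, 7, 7), (2, 25, 3, 28, 14, 35), (2, 25, 3, 28, 4, 9), (2, 25, 3, 28, 7, 7), (2, 9, 1, 31, 14, 35), (2, 9, 1, 31, 4, 9), (2, 9, 1, 31, 7, 7)}.
Joining (R ⨝ P) and Q on B yields {(13, 21, 25, 31, 32, 36, 12), (13, 21, 25, 31, 32, 36, 30), (13, 21, 25, 31, 32, 36, 7), (13, 33, 11, 14, 32, 36, 12), (13, 33, 11, 14, 32, 36, 30), (13, 33, 11, 14, 32, 36, 7), (13, 5, 20, 34, 32, 36, 12), (13, 5, 20, 34, 32, 36, 30), (13, 5, 20, 34, 32, 36, 7), (2, 15, 11, 17, 14, 35, 2), (2, 15, 11, 17, 4, 9, 5), (2, 25, 3, 28, 14, 35, 2), (2, 25, 3, 28, 4, 9, 5), (2, 9, 1, 31, 14, 35, 2), (2, 9, 1, 31, 4, 9, 5)}.
σ[A ≥ 13]: keep tuples satisfying A ≥ 13 → {(13, 21, 25, 31, 32, 36, 12), (13, 21, 25, 31, 32, 36, 30), (13, 21, 25, 31, 32, 36, 7), (13, 33, 11, 14, 32, 36, 12), (13, 33, 11, 14, 32, 36, 30), (13, 33, 11, 14, 32, 36, 7), (13, 5, 20, 34, 32, 36, 12), (13, 5, 20, 34, 32, 36, 30), (13, 5, 20, 34, 32, 36, 7)}
σ[B = 36 AND F ≥ 31]: keep tuples satisfying B = 36 AND F ≥ 31 → {(13, 21, 25, 31, 32, 36, 12), (13, 21, 25, 31, 32, 36, 30), (13, 21, 25, 31, 32, 36, 7), (13, 5, 20, 34, 32, 36, 12), (13, 5, 20, 34, 32, 36, 30), (13, 5, 20, 34, 32, 36, 7)}
Projecting to E, C, G: {(20, 5, 12), (20, 5, 30), (20, 5, 7), (25, 21, 12), (25, 21, 30), (25, 21, 7)}

{(20, 5, 12), (20, 5, 30), (20, 5, 7), (25, 21, 12), (25, 21, 30), (25, 21, 7)}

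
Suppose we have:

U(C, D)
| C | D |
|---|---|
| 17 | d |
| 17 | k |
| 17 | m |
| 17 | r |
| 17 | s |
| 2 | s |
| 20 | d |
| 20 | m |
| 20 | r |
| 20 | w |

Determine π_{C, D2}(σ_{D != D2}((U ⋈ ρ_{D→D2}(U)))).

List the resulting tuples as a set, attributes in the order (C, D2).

{(17, d), (17, k), (17, m), (17, r), (17, s), (20, d), (20, m), (20, r), (20, w)}

ρ[D→D2]: schema becomes (C, D2); tuples unchanged.
Joining U and ρ_{D→D2}(U) on C yields {(17, d, d), (17, d, k), (17, d, m), (17, d, r), (17, d, s), (17, k, d), (17, k, k), (17, k, m), (17, k, r), (17, k, s), (17, m, d), (17, m, k), (17, m, m), (17, m, r), (17, m, s), (17, r, d), (17, r, k), (17, r, m), (17, r, r), (17, r, s), (17, s, d), (17, s, k), (17, s, m), (17, s, r), (17, s, s), (2, s, s), (20, d, d), (20, d, m), (20, d, r), (20, d, w), (20, m, d), (20, m, m), (20, m, r), (20, m, w), (20, r, d), (20, r, m), (20, r, r), (20, r, w), (20, w, d), (20, w, m), (20, w, r), (20, w, w)}.
Selection D != D2: {(17, d, k), (17, d, m), (17, d, r), (17, d, s), (17, k, d), (17, k, m), (17, k, r), (17, k, s), (17, m, d), (17, m, k), (17, m, r), (17, m, s), (17, r, d), (17, r, k), (17, r, m), (17, r, s), (17, s, d), (17, s, k), (17, s, m), (17, s, r), (20, d, m), (20, d, r), (20, d, w), (20, m, d), (20, m, r), (20, m, w), (20, r, d), (20, r, m), (20, r, w), (20, w, d), (20, w, m), (20, w, r)}
π_{C, D2} gives {(17, d), (17, k), (17, m), (17, r), (17, s), (20, d), (20, m), (20, r), (20, w)} (23 duplicate(s) eliminated).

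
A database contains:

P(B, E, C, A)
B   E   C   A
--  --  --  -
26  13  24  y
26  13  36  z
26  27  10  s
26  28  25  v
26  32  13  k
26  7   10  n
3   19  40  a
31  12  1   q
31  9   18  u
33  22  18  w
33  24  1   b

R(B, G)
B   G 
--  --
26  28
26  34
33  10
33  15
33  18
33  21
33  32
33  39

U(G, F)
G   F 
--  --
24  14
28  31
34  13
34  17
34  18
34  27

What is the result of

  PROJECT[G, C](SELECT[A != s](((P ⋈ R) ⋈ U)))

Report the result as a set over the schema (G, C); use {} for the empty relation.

Natural join on B: {(26, 13, 24, y, 28), (26, 13, 24, y, 34), (26, 13, 36, z, 28), (26, 13, 36, z, 34), (26, 27, 10, s, 28), (26, 27, 10, s, 34), (26, 28, 25, v, 28), (26, 28, 25, v, 34), (26, 32, 13, k, 28), (26, 32, 13, k, 34), (26, 7, 10, n, 28), (26, 7, 10, n, 34), (33, 22, 18, w, 10), (33, 22, 18, w, 15), (33, 22, 18, w, 18), (33, 22, 18, w, 21), (33, 22, 18, w, 32), (33, 22, 18, w, 39), (33, 24, 1, b, 10), (33, 24, 1, b, 15), (33, 24, 1, b, 18), (33, 24, 1, b, 21), (33, 24, 1, b, 32), (33, 24, 1, b, 39)}
Natural join on G: {(26, 13, 24, y, 28, 31), (26, 13, 24, y, 34, 13), (26, 13, 24, y, 34, 17), (26, 13, 24, y, 34, 18), (26, 13, 24, y, 34, 27), (26, 13, 36, z, 28, 31), (26, 13, 36, z, 34, 13), (26, 13, 36, z, 34, 17), (26, 13, 36, z, 34, 18), (26, 13, 36, z, 34, 27), (26, 27, 10, s, 28, 31), (26, 27, 10, s, 34, 13), (26, 27, 10, s, 34, 17), (26, 27, 10, s, 34, 18), (26, 27, 10, s, 34, 27), (26, 28, 25, v, 28, 31), (26, 28, 25, v, 34, 13), (26, 28, 25, v, 34, 17), (26, 28, 25, v, 34, 18), (26, 28, 25, v, 34, 27), (26, 32, 13, k, 28, 31), (26, 32, 13, k, 34, 13), (26, 32, 13, k, 34, 17), (26, 32, 13, k, 34, 18), (26, 32, 13, k, 34, 27), (26, 7, 10, n, 28, 31), (26, 7, 10, n, 34, 13), (26, 7, 10, n, 34, 17), (26, 7, 10, n, 34, 18), (26, 7, 10, n, 34, 27)}
σ[A != s]: keep tuples satisfying A != s → {(26, 13, 24, y, 28, 31), (26, 13, 24, y, 34, 13), (26, 13, 24, y, 34, 17), (26, 13, 24, y, 34, 18), (26, 13, 24, y, 34, 27), (26, 13, 36, z, 28, 31), (26, 13, 36, z, 34, 13), (26, 13, 36, z, 34, 17), (26, 13, 36, z, 34, 18), (26, 13, 36, z, 34, 27), (26, 28, 25, v, 28, 31), (26, 28, 25, v, 34, 13), (26, 28, 25, v, 34, 17), (26, 28, 25, v, 34, 18), (26, 28, 25, v, 34, 27), (26, 32, 13, k, 28, 31), (26, 32, 13, k, 34, 13), (26, 32, 13, k, 34, 17), (26, 32, 13, k, 34, 18), (26, 32, 13, k, 34, 27), (26, 7, 10, n, 28, 31), (26, 7, 10, n, 34, 13), (26, 7, 10, n, 34, 17), (26, 7, 10, n, 34, 18), (26, 7, 10, n, 34, 27)}
Keep only column(s) G, C (15 duplicate(s) eliminated): {(28, 10), (28, 13), (28, 24), (28, 25), (28, 36), (34, 10), (34, 13), (34, 24), (34, 25), (34, 36)}

{(28, 10), (28, 13), (28, 24), (28, 25), (28, 36), (34, 10), (34, 13), (34, 24), (34, 25), (34, 36)}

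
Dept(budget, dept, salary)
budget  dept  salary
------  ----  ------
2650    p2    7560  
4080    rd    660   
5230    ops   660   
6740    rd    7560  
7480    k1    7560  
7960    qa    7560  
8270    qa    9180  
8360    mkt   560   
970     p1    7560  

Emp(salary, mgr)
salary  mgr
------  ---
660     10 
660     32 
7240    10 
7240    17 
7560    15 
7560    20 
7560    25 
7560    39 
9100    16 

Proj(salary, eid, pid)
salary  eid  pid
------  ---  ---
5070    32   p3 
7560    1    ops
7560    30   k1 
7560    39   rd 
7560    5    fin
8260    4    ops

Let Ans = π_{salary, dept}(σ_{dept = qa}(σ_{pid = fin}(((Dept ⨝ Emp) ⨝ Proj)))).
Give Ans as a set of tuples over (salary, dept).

{(7560, qa)}

Joining Dept and Emp on salary yields {(2650, p2, 7560, 15), (2650, p2, 7560, 20), (2650, p2, 7560, 25), (2650, p2, 7560, 39), (4080, rd, 660, 10), (4080, rd, 660, 32), (5230, ops, 660, 10), (5230, ops, 660, 32), (6740, rd, 7560, 15), (6740, rd, 7560, 20), (6740, rd, 7560, 25), (6740, rd, 7560, 39), (7480, k1, 7560, 15), (7480, k1, 7560, 20), (7480, k1, 7560, 25), (7480, k1, 7560, 39), (7960, qa, 7560, 15), (7960, qa, 7560, 20), (7960, qa, 7560, 25), (7960, qa, 7560, 39), (970, p1, 7560, 15), (970, p1, 7560, 20), (970, p1, 7560, 25), (970, p1, 7560, 39)}.
Joining (Dept ⨝ Emp) and Proj on salary yields {(2650, p2, 7560, 15, 1, ops), (2650, p2, 7560, 15, 30, k1), (2650, p2, 7560, 15, 39, rd), (2650, p2, 7560, 15, 5, fin), (2650, p2, 7560, 20, 1, ops), (2650, p2, 7560, 20, 30, k1), (2650, p2, 7560, 20, 39, rd), (2650, p2, 7560, 20, 5, fin), (2650, p2, 7560, 25, 1, ops), (2650, p2, 7560, 25, 30, k1), (2650, p2, 7560, 25, 39, rd), (2650, p2, 7560, 25, 5, fin), (2650, p2, 7560, 39, 1, ops), (2650, p2, 7560, 39, 30, k1), (2650, p2, 7560, 39, 39, rd), (2650, p2, 7560, 39, 5, fin), (6740, rd, 7560, 15, 1, ops), (6740, rd, 7560, 15, 30, k1), (6740, rd, 7560, 15, 39, rd), (6740, rd, 7560, 15, 5, fin), (6740, rd, 7560, 20, 1, ops), (6740, rd, 7560, 20, 30, k1), (6740, rd, 7560, 20, 39, rd), (6740, rd, 7560, 20, 5, fin), (6740, rd, 7560, 25, 1, ops), (6740, rd, 7560, 25, 30, k1), (6740, rd, 7560, 25, 39, rd), (6740, rd, 7560, 25, 5, fin), (6740, rd, 7560, 39, 1, ops), (6740, rd, 7560, 39, 30, k1), (6740, rd, 7560, 39, 39, rd), (6740, rd, 7560, 39, 5, fin), (7480, k1, 7560, 15, 1, ops), (7480, k1, 7560, 15, 30, k1), (7480, k1, 7560, 15, 39, rd), (7480, k1, 7560, 15, 5, fin), (7480, k1, 7560, 20, 1, ops), (7480, k1, 7560, 20, 30, k1), (7480, k1, 7560, 20, 39, rd), (7480, k1, 7560, 20, 5, fin), (7480, k1, 7560, 25, 1, ops), (7480, k1, 7560, 25, 30, k1), (7480, k1, 7560, 25, 39, rd), (7480, k1, 7560, 25, 5, fin), (7480, k1, 7560, 39, 1, ops), (7480, k1, 7560, 39, 30, k1), (7480, k1, 7560, 39, 39, rd), (7480, k1, 7560, 39, 5, fin), (7960, qa, 7560, 15, 1, ops), (7960, qa, 7560, 15, 30, k1), (7960, qa, 7560, 15, 39, rd), (7960, qa, 7560, 15, 5, fin), (7960, qa, 7560, 20, 1, ops), (7960, qa, 7560, 20, 30, k1), (7960, qa, 7560, 20, 39, rd), (7960, qa, 7560, 20, 5, fin), (7960, qa, 7560, 25, 1, ops), (7960, qa, 7560, 25, 30, k1), (7960, qa, 7560, 25, 39, rd), (7960, qa, 7560, 25, 5, fin), (7960, qa, 7560, 39, 1, ops), (7960, qa, 7560, 39, 30, k1), (7960, qa, 7560, 39, 39, rd), (7960, qa, 7560, 39, 5, fin), (970, p1, 7560, 15, 1, ops), (970, p1, 7560, 15, 30, k1), (970, p1, 7560, 15, 39, rd), (970, p1, 7560, 15, 5, fin), (970, p1, 7560, 20, 1, ops), (970, p1, 7560, 20, 30, k1), (970, p1, 7560, 20, 39, rd), (970, p1, 7560, 20, 5, fin), (970, p1, 7560, 25, 1, ops), (970, p1, 7560, 25, 30, k1), (970, p1, 7560, 25, 39, rd), (970, p1, 7560, 25, 5, fin), (970, p1, 7560, 39, 1, ops), (970, p1, 7560, 39, 30, k1), (970, p1, 7560, 39, 39, rd), (970, p1, 7560, 39, 5, fin)}.
Filtering on pid = fin leaves {(2650, p2, 7560, 15, 5, fin), (2650, p2, 7560, 20, 5, fin), (2650, p2, 7560, 25, 5, fin), (2650, p2, 7560, 39, 5, fin), (6740, rd, 7560, 15, 5, fin), (6740, rd, 7560, 20, 5, fin), (6740, rd, 7560, 25, 5, fin), (6740, rd, 7560, 39, 5, fin), (7480, k1, 7560, 15, 5, fin), (7480, k1, 7560, 20, 5, fin), (7480, k1, 7560, 25, 5, fin), (7480, k1, 7560, 39, 5, fin), (7960, qa, 7560, 15, 5, fin), (7960, qa, 7560, 20, 5, fin), (7960, qa, 7560, 25, 5, fin), (7960, qa, 7560, 39, 5, fin), (970, p1, 7560, 15, 5, fin), (970, p1, 7560, 20, 5, fin), (970, p1, 7560, 25, 5, fin), (970, p1, 7560, 39, 5, fin)}.
Filtering on dept = qa leaves {(7960, qa, 7560, 15, 5, fin), (7960, qa, 7560, 20, 5, fin), (7960, qa, 7560, 25, 5, fin), (7960, qa, 7560, 39, 5, fin)}.
Keep only column(s) salary, dept (3 duplicate(s) eliminated): {(7560, qa)}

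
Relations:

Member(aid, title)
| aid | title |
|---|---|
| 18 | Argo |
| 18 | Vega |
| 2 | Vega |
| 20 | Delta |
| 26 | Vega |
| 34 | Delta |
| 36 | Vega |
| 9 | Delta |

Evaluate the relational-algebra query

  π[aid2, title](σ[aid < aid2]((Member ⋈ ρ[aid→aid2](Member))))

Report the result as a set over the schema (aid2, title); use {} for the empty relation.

{(18, Vega), (20, Delta), (26, Vega), (34, Delta), (36, Vega)}

ρ[aid→aid2]: schema becomes (aid2, title); tuples unchanged.
Joining Member and ρ[aid→aid2](Member) on title yields {(18, Argo, 18), (18, Vega, 18), (18, Vega, 2), (18, Vega, 26), (18, Vega, 36), (2, Vega, 18), (2, Vega, 2), (2, Vega, 26), (2, Vega, 36), (20, Delta, 20), (20, Delta, 34), (20, Delta, 9), (26, Vega, 18), (26, Vega, 2), (26, Vega, 26), (26, Vega, 36), (34, Delta, 20), (34, Delta, 34), (34, Delta, 9), (36, Vega, 18), (36, Vega, 2), (36, Vega, 26), (36, Vega, 36), (9, Delta, 20), (9, Delta, 34), (9, Delta, 9)}.
Selection aid < aid2: {(18, Vega, 26), (18, Vega, 36), (2, Vega, 18), (2, Vega, 26), (2, Vega, 36), (20, Delta, 34), (26, Vega, 36), (9, Delta, 20), (9, Delta, 34)}
Keep only column(s) aid2, title (4 duplicate(s) eliminated): {(18, Vega), (20, Delta), (26, Vega), (34, Delta), (36, Vega)}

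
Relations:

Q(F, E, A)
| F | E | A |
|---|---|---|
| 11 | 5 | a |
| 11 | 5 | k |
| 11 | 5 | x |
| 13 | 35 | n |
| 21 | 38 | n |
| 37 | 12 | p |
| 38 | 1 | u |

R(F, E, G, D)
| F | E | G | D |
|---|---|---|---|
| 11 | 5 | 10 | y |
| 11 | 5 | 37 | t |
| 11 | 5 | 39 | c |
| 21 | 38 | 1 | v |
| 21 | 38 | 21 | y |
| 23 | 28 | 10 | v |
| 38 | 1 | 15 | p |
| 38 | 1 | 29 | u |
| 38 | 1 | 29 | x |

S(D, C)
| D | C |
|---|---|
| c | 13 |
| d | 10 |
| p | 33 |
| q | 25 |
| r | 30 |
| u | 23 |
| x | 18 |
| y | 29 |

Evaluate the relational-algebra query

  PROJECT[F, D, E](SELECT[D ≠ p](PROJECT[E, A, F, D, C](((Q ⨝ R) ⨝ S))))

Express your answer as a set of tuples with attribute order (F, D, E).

Natural join on F, E: {(11, 5, a, 10, y), (11, 5, a, 37, t), (11, 5, a, 39, c), (11, 5, k, 10, y), (11, 5, k, 37, t), (11, 5, k, 39, c), (11, 5, x, 10, y), (11, 5, x, 37, t), (11, 5, x, 39, c), (21, 38, n, 1, v), (21, 38, n, 21, y), (38, 1, u, 15, p), (38, 1, u, 29, u), (38, 1, u, 29, x)}
Natural join on D: {(11, 5, a, 10, y, 29), (11, 5, a, 39, c, 13), (11, 5, k, 10, y, 29), (11, 5, k, 39, c, 13), (11, 5, x, 10, y, 29), (11, 5, x, 39, c, 13), (21, 38, n, 21, y, 29), (38, 1, u, 15, p, 33), (38, 1, u, 29, u, 23), (38, 1, u, 29, x, 18)}
Keep only column(s) E, A, F, D, C: {(1, u, 38, p, 33), (1, u, 38, u, 23), (1, u, 38, x, 18), (38, n, 21, y, 29), (5, a, 11, c, 13), (5, a, 11, y, 29), (5, k, 11, c, 13), (5, k, 11, y, 29), (5, x, 11, c, 13), (5, x, 11, y, 29)}
Apply σ_{D ≠ p}; surviving tuples: {(1, u, 38, u, 23), (1, u, 38, x, 18), (38, n, 21, y, 29), (5, a, 11, c, 13), (5, a, 11, y, 29), (5, k, 11, c, 13), (5, k, 11, y, 29), (5, x, 11, c, 13), (5, x, 11, y, 29)}
Keep only column(s) F, D, E (4 duplicate(s) eliminated): {(11, c, 5), (11, y, 5), (21, y, 38), (38, u, 1), (38, x, 1)}

{(11, c, 5), (11, y, 5), (21, y, 38), (38, u, 1), (38, x, 1)}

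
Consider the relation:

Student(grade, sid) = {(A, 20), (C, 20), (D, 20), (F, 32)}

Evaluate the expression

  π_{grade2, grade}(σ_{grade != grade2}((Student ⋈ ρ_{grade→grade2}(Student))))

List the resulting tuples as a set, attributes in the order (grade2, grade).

{(A, C), (A, D), (C, A), (C, D), (D, A), (D, C)}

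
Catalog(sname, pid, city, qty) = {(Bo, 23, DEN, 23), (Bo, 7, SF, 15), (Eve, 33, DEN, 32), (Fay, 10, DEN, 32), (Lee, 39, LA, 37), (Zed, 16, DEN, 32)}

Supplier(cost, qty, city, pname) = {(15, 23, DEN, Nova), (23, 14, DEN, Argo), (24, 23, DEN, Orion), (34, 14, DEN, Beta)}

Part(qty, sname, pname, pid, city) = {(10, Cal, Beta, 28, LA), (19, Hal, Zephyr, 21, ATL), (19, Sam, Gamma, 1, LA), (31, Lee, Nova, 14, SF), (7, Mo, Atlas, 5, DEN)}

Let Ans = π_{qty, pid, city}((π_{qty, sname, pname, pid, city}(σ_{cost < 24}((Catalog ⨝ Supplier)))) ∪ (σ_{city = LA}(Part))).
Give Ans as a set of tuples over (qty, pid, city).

{(10, 28, LA), (19, 1, LA), (23, 23, DEN)}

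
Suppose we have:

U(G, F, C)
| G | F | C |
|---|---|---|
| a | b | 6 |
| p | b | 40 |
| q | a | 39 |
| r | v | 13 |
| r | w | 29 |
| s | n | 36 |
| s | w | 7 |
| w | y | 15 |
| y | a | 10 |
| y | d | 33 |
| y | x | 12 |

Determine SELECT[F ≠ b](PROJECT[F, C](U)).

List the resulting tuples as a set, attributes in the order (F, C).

{(a, 10), (a, 39), (d, 33), (n, 36), (v, 13), (w, 29), (w, 7), (x, 12), (y, 15)}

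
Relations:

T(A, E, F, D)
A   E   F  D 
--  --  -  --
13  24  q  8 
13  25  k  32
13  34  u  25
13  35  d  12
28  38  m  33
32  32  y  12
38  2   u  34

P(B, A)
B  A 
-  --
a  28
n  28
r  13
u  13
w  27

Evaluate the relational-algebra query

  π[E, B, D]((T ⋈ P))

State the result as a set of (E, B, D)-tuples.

Joining T and P on A yields {(13, 24, q, 8, r), (13, 24, q, 8, u), (13, 25, k, 32, r), (13, 25, k, 32, u), (13, 34, u, 25, r), (13, 34, u, 25, u), (13, 35, d, 12, r), (13, 35, d, 12, u), (28, 38, m, 33, a), (28, 38, m, 33, n)}.
Keep only column(s) E, B, D: {(24, r, 8), (24, u, 8), (25, r, 32), (25, u, 32), (34, r, 25), (34, u, 25), (35, r, 12), (35, u, 12), (38, a, 33), (38, n, 33)}

{(24, r, 8), (24, u, 8), (25, r, 32), (25, u, 32), (34, r, 25), (34, u, 25), (35, r, 12), (35, u, 12), (38, a, 33), (38, n, 33)}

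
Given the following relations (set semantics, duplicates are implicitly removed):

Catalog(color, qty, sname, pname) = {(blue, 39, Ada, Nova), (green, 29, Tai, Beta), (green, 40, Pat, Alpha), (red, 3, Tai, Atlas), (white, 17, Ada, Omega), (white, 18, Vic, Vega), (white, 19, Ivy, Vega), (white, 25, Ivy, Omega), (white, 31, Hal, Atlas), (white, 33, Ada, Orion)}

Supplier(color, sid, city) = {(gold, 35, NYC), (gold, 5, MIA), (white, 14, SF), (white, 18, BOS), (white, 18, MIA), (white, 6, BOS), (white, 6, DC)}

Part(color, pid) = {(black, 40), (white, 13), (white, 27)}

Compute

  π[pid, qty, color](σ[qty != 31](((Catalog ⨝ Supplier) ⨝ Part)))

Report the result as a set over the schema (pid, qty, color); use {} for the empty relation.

{(13, 17, white), (13, 18, white), (13, 19, white), (13, 25, white), (13, 33, white), (27, 17, white), (27, 18, white), (27, 19, white), (27, 25, white), (27, 33, white)}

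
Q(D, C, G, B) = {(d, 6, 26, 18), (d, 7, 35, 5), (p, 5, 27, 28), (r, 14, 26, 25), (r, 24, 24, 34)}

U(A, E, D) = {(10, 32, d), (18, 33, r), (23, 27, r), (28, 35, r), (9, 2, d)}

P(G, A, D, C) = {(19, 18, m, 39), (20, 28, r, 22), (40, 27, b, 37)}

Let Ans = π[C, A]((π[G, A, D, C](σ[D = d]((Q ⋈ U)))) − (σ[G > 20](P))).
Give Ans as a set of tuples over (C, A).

Q ⋈ U (natural join on D): {(d, 6, 26, 18, 10, 32), (d, 6, 26, 18, 9, 2), (d, 7, 35, 5, 10, 32), (d, 7, 35, 5, 9, 2), (r, 14, 26, 25, 18, 33), (r, 14, 26, 25, 23, 27), (r, 14, 26, 25, 28, 35), (r, 24, 24, 34, 18, 33), (r, 24, 24, 34, 23, 27), (r, 24, 24, 34, 28, 35)}
σ[D = d]: keep tuples satisfying D = d → {(d, 6, 26, 18, 10, 32), (d, 6, 26, 18, 9, 2), (d, 7, 35, 5, 10, 32), (d, 7, 35, 5, 9, 2)}
π[G, A, D, C]: project onto (G, A, D, C) → {(26, 10, d, 6), (26, 9, d, 6), (35, 10, d, 7), (35, 9, d, 7)}
σ[G > 20]: keep tuples satisfying G > 20 → {(40, 27, b, 37)}
Set difference of the two operands is {(26, 10, d, 6), (26, 9, d, 6), (35, 10, d, 7), (35, 9, d, 7)}.
π[C, A]: project onto (C, A) → {(6, 10), (6, 9), (7, 10), (7, 9)}

{(6, 10), (6, 9), (7, 10), (7, 9)}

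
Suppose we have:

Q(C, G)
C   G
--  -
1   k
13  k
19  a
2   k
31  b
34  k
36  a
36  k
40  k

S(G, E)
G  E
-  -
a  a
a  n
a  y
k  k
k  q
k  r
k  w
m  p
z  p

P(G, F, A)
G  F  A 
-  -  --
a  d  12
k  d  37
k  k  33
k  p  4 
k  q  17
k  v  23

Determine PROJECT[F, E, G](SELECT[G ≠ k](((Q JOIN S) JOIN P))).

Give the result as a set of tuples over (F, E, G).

{(d, a, a), (d, n, a), (d, y, a)}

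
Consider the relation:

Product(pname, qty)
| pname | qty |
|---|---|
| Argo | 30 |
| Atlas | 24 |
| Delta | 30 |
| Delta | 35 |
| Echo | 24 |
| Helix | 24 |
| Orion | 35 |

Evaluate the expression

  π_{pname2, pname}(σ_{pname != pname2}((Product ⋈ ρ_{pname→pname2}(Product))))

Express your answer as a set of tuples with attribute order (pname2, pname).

{(Argo, Delta), (Atlas, Echo), (Atlas, Helix), (Delta, Argo), (Delta, Orion), (Echo, Atlas), (Echo, Helix), (Helix, Atlas), (Helix, Echo), (Orion, Delta)}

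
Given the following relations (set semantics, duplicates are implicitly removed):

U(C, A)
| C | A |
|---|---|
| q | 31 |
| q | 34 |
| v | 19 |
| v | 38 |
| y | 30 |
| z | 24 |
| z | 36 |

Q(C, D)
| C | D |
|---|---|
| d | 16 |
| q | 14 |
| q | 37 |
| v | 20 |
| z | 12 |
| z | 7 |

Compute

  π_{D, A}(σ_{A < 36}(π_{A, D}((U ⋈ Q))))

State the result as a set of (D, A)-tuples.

Natural join on C: {(q, 31, 14), (q, 31, 37), (q, 34, 14), (q, 34, 37), (v, 19, 20), (v, 38, 20), (z, 24, 12), (z, 24, 7), (z, 36, 12), (z, 36, 7)}
π[A, D]: project onto (A, D) → {(19, 20), (24, 12), (24, 7), (31, 14), (31, 37), (34, 14), (34, 37), (36, 12), (36, 7), (38, 20)}
Selection A < 36: {(19, 20), (24, 12), (24, 7), (31, 14), (31, 37), (34, 14), (34, 37)}
π[D, A]: project onto (D, A) → {(12, 24), (14, 31), (14, 34), (20, 19), (37, 31), (37, 34), (7, 24)}

{(12, 24), (14, 31), (14, 34), (20, 19), (37, 31), (37, 34), (7, 24)}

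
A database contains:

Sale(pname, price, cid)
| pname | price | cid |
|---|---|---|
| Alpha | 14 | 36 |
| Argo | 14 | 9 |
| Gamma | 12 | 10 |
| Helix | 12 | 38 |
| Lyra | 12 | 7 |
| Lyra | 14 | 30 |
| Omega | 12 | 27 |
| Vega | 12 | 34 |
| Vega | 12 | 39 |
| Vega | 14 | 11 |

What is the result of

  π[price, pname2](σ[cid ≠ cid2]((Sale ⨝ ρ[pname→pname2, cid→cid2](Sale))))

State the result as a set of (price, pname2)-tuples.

ρ[pname→pname2, cid→cid2]: schema becomes (pname2, price, cid2); tuples unchanged.
Joining Sale and ρ[pname→pname2, cid→cid2](Sale) on price yields {(Alpha, 14, 36, Alpha, 36), (Alpha, 14, 36, Argo, 9), (Alpha, 14, 36, Lyra, 30), (Alpha, 14, 36, Vega, 11), (Argo, 14, 9, Alpha, 36), (Argo, 14, 9, Argo, 9), (Argo, 14, 9, Lyra, 30), (Argo, 14, 9, Vega, 11), (Gamma, 12, 10, Gamma, 10), (Gamma, 12, 10, Helix, 38), (Gamma, 12, 10, Lyra, 7), (Gamma, 12, 10, Omega, 27), (Gamma, 12, 10, Vega, 34), (Gamma, 12, 10, Vega, 39), (Helix, 12, 38, Gamma, 10), (Helix, 12, 38, Helix, 38), (Helix, 12, 38, Lyra, 7), (Helix, 12, 38, Omega, 27), (Helix, 12, 38, Vega, 34), (Helix, 12, 38, Vega, 39), (Lyra, 12, 7, Gamma, 10), (Lyra, 12, 7, Helix, 38), (Lyra, 12, 7, Lyra, 7), (Lyra, 12, 7, Omega, 27), (Lyra, 12, 7, Vega, 34), (Lyra, 12, 7, Vega, 39), (Lyra, 14, 30, Alpha, 36), (Lyra, 14, 30, Argo, 9), (Lyra, 14, 30, Lyra, 30), (Lyra, 14, 30, Vega, 11), (Omega, 12, 27, Gamma, 10), (Omega, 12, 27, Helix, 38), (Omega, 12, 27, Lyra, 7), (Omega, 12, 27, Omega, 27), (Omega, 12, 27, Vega, 34), (Omega, 12, 27, Vega, 39), (Vega, 12, 34, Gamma, 10), (Vega, 12, 34, Helix, 38), (Vega, 12, 34, Lyra, 7), (Vega, 12, 34, Omega, 27), (Vega, 12, 34, Vega, 34), (Vega, 12, 34, Vega, 39), (Vega, 12, 39, Gamma, 10), (Vega, 12, 39, Helix, 38), (Vega, 12, 39, Lyra, 7), (Vega, 12, 39, Omega, 27), (Vega, 12, 39, Vega, 34), (Vega, 12, 39, Vega, 39), (Vega, 14, 11, Alpha, 36), (Vega, 14, 11, Argo, 9), (Vega, 14, 11, Lyra, 30), (Vega, 14, 11, Vega, 11)}.
Apply σ_{cid ≠ cid2}; surviving tuples: {(Alpha, 14, 36, Argo, 9), (Alpha, 14, 36, Lyra, 30), (Alpha, 14, 36, Vega, 11), (Argo, 14, 9, Alpha, 36), (Argo, 14, 9, Lyra, 30), (Argo, 14, 9, Vega, 11), (Gamma, 12, 10, Helix, 38), (Gamma, 12, 10, Lyra, 7), (Gamma, 12, 10, Omega, 27), (Gamma, 12, 10, Vega, 34), (Gamma, 12, 10, Vega, 39), (Helix, 12, 38, Gamma, 10), (Helix, 12, 38, Lyra, 7), (Helix, 12, 38, Omega, 27), (Helix, 12, 38, Vega, 34), (Helix, 12, 38, Vega, 39), (Lyra, 12, 7, Gamma, 10), (Lyra, 12, 7, Helix, 38), (Lyra, 12, 7, Omega, 27), (Lyra, 12, 7, Vega, 34), (Lyra, 12, 7, Vega, 39), (Lyra, 14, 30, Alpha, 36), (Lyra, 14, 30, Argo, 9), (Lyra, 14, 30, Vega, 11), (Omega, 12, 27, Gamma, 10), (Omega, 12, 27, Helix, 38), (Omega, 12, 27, Lyra, 7), (Omega, 12, 27, Vega, 34), (Omega, 12, 27, Vega, 39), (Vega, 12, 34, Gamma, 10), (Vega, 12, 34, Helix, 38), (Vega, 12, 34, Lyra, 7), (Vega, 12, 34, Omega, 27), (Vega, 12, 34, Vega, 39), (Vega, 12, 39, Gamma, 10), (Vega, 12, 39, Helix, 38), (Vega, 12, 39, Lyra, 7), (Vega, 12, 39, Omega, 27), (Vega, 12, 39, Vega, 34), (Vega, 14, 11, Alpha, 36), (Vega, 14, 11, Argo, 9), (Vega, 14, 11, Lyra, 30)}
Keep only column(s) price, pname2 (33 duplicate(s) eliminated): {(12, Gamma), (12, Helix), (12, Lyra), (12, Omega), (12, Vega), (14, Alpha), (14, Argo), (14, Lyra), (14, Vega)}

{(12, Gamma), (12, Helix), (12, Lyra), (12, Omega), (12, Vega), (14, Alpha), (14, Argo), (14, Lyra), (14, Vega)}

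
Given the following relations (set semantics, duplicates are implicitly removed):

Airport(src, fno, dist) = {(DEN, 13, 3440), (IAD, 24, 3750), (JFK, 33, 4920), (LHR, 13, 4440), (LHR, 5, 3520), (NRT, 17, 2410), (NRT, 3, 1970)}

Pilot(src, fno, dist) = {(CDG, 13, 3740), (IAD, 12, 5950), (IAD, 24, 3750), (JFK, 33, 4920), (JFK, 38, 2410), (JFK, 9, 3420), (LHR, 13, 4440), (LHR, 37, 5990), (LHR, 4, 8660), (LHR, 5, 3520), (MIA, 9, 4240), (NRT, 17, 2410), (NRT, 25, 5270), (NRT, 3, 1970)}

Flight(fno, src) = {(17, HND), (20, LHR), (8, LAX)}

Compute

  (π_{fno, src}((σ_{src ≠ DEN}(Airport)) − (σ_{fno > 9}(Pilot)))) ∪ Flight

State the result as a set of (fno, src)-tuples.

{(17, HND), (20, LHR), (3, NRT), (5, LHR), (8, LAX)}

Apply σ_{src ≠ DEN}; surviving tuples: {(IAD, 24, 3750), (JFK, 33, 4920), (LHR, 13, 4440), (LHR, 5, 3520), (NRT, 17, 2410), (NRT, 3, 1970)}
Apply σ_{fno > 9}; surviving tuples: {(CDG, 13, 3740), (IAD, 12, 5950), (IAD, 24, 3750), (JFK, 33, 4920), (JFK, 38, 2410), (LHR, 13, 4440), (LHR, 37, 5990), (NRT, 17, 2410), (NRT, 25, 5270)}
Taking the difference: {(LHR, 5, 3520), (NRT, 3, 1970)}
Keep only column(s) fno, src: {(3, NRT), (5, LHR)}
Taking the union: {(17, HND), (20, LHR), (3, NRT), (5, LHR), (8, LAX)}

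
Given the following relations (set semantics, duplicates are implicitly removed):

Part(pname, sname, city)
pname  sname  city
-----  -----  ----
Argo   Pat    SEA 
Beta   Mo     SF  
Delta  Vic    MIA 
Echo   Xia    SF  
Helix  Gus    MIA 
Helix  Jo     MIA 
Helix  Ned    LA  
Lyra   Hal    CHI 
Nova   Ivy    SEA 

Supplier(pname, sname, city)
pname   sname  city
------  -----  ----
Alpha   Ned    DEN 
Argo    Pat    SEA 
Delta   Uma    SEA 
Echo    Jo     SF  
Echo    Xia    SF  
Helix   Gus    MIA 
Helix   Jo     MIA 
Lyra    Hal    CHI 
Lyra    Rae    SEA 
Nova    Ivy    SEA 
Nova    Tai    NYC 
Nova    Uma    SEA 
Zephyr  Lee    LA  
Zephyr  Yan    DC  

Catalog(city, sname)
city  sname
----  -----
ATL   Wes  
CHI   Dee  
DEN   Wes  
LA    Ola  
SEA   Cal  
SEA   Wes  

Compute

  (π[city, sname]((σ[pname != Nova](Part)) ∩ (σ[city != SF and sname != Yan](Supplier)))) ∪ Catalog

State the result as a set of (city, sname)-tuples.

Filtering on pname != Nova leaves {(Argo, Pat, SEA), (Beta, Mo, SF), (Delta, Vic, MIA), (Echo, Xia, SF), (Helix, Gus, MIA), (Helix, Jo, MIA), (Helix, Ned, LA), (Lyra, Hal, CHI)}.
Filtering on city != SF and sname != Yan leaves {(Alpha, Ned, DEN), (Argo, Pat, SEA), (Delta, Uma, SEA), (Helix, Gus, MIA), (Helix, Jo, MIA), (Lyra, Hal, CHI), (Lyra, Rae, SEA), (Nova, Ivy, SEA), (Nova, Tai, NYC), (Nova, Uma, SEA), (Zephyr, Lee, LA)}.
Intersection: {(Argo, Pat, SEA), (Beta, Mo, SF), (Delta, Vic, MIA), (Echo, Xia, SF), (Helix, Gus, MIA), (Helix, Jo, MIA), (Helix, Ned, LA), (Lyra, Hal, CHI)} with {(Alpha, Ned, DEN), (Argo, Pat, SEA), (Delta, Uma, SEA), (Helix, Gus, MIA), (Helix, Jo, MIA), (Lyra, Hal, CHI), (Lyra, Rae, SEA), (Nova, Ivy, SEA), (Nova, Tai, NYC), (Nova, Uma, SEA), (Zephyr, Lee, LA)} → {(Argo, Pat, SEA), (Helix, Gus, MIA), (Helix, Jo, MIA), (Lyra, Hal, CHI)}
Keep only column(s) city, sname: {(CHI, Hal), (MIA, Gus), (MIA, Jo), (SEA, Pat)}
Union: {(CHI, Hal), (MIA, Gus), (MIA, Jo), (SEA, Pat)} with {(ATL, Wes), (CHI, Dee), (DEN, Wes), (LA, Ola), (SEA, Cal), (SEA, Wes)} → {(ATL, Wes), (CHI, Dee), (CHI, Hal), (DEN, Wes), (LA, Ola), (MIA, Gus), (MIA, Jo), (SEA, Cal), (SEA, Pat), (SEA, Wes)}

{(ATL, Wes), (CHI, Dee), (CHI, Hal), (DEN, Wes), (LA, Ola), (MIA, Gus), (MIA, Jo), (SEA, Cal), (SEA, Pat), (SEA, Wes)}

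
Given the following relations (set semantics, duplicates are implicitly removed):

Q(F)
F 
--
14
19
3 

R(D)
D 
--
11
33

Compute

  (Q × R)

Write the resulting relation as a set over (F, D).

{(14, 11), (14, 33), (19, 11), (19, 33), (3, 11), (3, 33)}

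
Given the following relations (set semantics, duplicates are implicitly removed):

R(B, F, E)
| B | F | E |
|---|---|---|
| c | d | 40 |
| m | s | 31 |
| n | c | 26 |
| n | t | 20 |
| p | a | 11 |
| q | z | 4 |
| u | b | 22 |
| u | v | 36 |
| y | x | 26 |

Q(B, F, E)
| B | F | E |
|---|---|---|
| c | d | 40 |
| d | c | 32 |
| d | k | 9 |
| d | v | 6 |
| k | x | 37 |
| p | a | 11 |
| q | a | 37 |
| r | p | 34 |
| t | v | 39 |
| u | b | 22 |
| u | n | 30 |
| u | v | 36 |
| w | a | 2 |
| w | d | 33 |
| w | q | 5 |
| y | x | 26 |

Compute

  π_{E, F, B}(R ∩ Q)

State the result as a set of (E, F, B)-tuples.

{(11, a, p), (22, b, u), (26, x, y), (36, v, u), (40, d, c)}

Taking the intersection: {(c, d, 40), (p, a, 11), (u, b, 22), (u, v, 36), (y, x, 26)}
Keep only column(s) E, F, B: {(11, a, p), (22, b, u), (26, x, y), (36, v, u), (40, d, c)}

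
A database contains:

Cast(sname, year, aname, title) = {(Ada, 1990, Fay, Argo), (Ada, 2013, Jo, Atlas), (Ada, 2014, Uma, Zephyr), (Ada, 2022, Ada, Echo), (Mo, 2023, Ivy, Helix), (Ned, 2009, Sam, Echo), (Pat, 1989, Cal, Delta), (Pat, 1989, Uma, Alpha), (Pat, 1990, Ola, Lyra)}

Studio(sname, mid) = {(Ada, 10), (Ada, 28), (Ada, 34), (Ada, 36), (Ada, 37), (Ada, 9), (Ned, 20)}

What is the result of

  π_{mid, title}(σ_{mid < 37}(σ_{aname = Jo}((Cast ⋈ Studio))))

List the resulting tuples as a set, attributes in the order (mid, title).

{(10, Atlas), (28, Atlas), (34, Atlas), (36, Atlas), (9, Atlas)}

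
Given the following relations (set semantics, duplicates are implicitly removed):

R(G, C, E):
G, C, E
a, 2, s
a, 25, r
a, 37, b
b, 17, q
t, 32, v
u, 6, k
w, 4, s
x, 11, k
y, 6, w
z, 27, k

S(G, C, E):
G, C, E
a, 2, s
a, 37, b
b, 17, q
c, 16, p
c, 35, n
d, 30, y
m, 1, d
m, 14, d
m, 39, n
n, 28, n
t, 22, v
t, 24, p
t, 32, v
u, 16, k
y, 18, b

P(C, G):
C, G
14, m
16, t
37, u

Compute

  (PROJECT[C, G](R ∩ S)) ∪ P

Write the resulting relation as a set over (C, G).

{(14, m), (16, t), (17, b), (2, a), (32, t), (37, a), (37, u)}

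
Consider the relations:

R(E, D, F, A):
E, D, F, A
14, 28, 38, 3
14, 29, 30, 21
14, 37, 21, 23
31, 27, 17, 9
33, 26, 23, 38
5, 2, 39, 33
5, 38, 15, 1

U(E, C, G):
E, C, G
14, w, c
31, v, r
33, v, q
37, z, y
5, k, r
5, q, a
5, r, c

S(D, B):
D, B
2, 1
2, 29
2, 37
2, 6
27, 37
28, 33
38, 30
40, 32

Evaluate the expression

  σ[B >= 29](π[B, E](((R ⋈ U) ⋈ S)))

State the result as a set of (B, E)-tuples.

Joining R and U on E yields {(14, 28, 38, 3, w, c), (14, 29, 30, 21, w, c), (14, 37, 21, 23, w, c), (31, 27, 17, 9, v, r), (33, 26, 23, 38, v, q), (5, 2, 39, 33, k, r), (5, 2, 39, 33, q, a), (5, 2, 39, 33, r, c), (5, 38, 15, 1, k, r), (5, 38, 15, 1, q, a), (5, 38, 15, 1, r, c)}.
Joining (R ⋈ U) and S on D yields {(14, 28, 38, 3, w, c, 33), (31, 27, 17, 9, v, r, 37), (5, 2, 39, 33, k, r, 1), (5, 2, 39, 33, k, r, 29), (5, 2, 39, 33, k, r, 37), (5, 2, 39, 33, k, r, 6), (5, 2, 39, 33, q, a, 1), (5, 2, 39, 33, q, a, 29), (5, 2, 39, 33, q, a, 37), (5, 2, 39, 33, q, a, 6), (5, 2, 39, 33, r, c, 1), (5, 2, 39, 33, r, c, 29), (5, 2, 39, 33, r, c, 37), (5, 2, 39, 33, r, c, 6), (5, 38, 15, 1, k, r, 30), (5, 38, 15, 1, q, a, 30), (5, 38, 15, 1, r, c, 30)}.
π_{B, E} gives {(1, 5), (29, 5), (30, 5), (33, 14), (37, 31), (37, 5), (6, 5)} (10 duplicate(s) eliminated).
Filtering on B >= 29 leaves {(29, 5), (30, 5), (33, 14), (37, 31), (37, 5)}.

{(29, 5), (30, 5), (33, 14), (37, 31), (37, 5)}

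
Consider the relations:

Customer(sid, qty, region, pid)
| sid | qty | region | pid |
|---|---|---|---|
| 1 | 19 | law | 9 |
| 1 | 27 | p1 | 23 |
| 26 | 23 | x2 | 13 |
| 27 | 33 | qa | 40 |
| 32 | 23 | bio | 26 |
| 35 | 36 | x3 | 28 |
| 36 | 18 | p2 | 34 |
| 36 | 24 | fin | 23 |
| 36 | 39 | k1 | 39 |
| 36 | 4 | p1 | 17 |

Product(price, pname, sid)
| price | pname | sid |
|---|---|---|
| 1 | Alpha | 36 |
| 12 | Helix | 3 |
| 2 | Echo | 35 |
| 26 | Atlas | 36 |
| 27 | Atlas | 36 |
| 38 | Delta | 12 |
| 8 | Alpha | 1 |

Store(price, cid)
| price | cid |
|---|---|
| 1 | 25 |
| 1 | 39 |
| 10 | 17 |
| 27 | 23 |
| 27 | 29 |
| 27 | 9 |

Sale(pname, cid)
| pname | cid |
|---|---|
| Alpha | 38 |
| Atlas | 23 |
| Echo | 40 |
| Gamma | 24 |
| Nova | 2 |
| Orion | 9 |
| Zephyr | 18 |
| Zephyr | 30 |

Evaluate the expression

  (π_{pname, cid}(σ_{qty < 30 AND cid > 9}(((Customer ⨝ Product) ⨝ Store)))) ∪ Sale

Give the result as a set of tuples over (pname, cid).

Customer ⋈ Product (natural join on sid): {(1, 19, law, 9, 8, Alpha), (1, 27, p1, 23, 8, Alpha), (35, 36, x3, 28, 2, Echo), (36, 18, p2, 34, 1, Alpha), (36, 18, p2, 34, 26, Atlas), (36, 18, p2, 34, 27, Atlas), (36, 24, fin, 23, 1, Alpha), (36, 24, fin, 23, 26, Atlas), (36, 24, fin, 23, 27, Atlas), (36, 39, k1, 39, 1, Alpha), (36, 39, k1, 39, 26, Atlas), (36, 39, k1, 39, 27, Atlas), (36, 4, p1, 17, 1, Alpha), (36, 4, p1, 17, 26, Atlas), (36, 4, p1, 17, 27, Atlas)}
(Customer ⨝ Product) ⋈ Store (natural join on price): {(36, 18, p2, 34, 1, Alpha, 25), (36, 18, p2, 34, 1, Alpha, 39), (36, 18, p2, 34, 27, Atlas, 23), (36, 18, p2, 34, 27, Atlas, 29), (36, 18, p2, 34, 27, Atlas, 9), (36, 24, fin, 23, 1, Alpha, 25), (36, 24, fin, 23, 1, Alpha, 39), (36, 24, fin, 23, 27, Atlas, 23), (36, 24, fin, 23, 27, Atlas, 29), (36, 24, fin, 23, 27, Atlas, 9), (36, 39, k1, 39, 1, Alpha, 25), (36, 39, k1, 39, 1, Alpha, 39), (36, 39, k1, 39, 27, Atlas, 23), (36, 39, k1, 39, 27, Atlas, 29), (36, 39, k1, 39, 27, Atlas, 9), (36, 4, p1, 17, 1, Alpha, 25), (36, 4, p1, 17, 1, Alpha, 39), (36, 4, p1, 17, 27, Atlas, 23), (36, 4, p1, 17, 27, Atlas, 29), (36, 4, p1, 17, 27, Atlas, 9)}
Apply σ_{qty < 30 AND cid > 9}; surviving tuples: {(36, 18, p2, 34, 1, Alpha, 25), (36, 18, p2, 34, 1, Alpha, 39), (36, 18, p2, 34, 27, Atlas, 23), (36, 18, p2, 34, 27, Atlas, 29), (36, 24, fin, 23, 1, Alpha, 25), (36, 24, fin, 23, 1, Alpha, 39), (36, 24, fin, 23, 27, Atlas, 23), (36, 24, fin, 23, 27, Atlas, 29), (36, 4, p1, 17, 1, Alpha, 25), (36, 4, p1, 17, 1, Alpha, 39), (36, 4, p1, 17, 27, Atlas, 23), (36, 4, p1, 17, 27, Atlas, 29)}
Keep only column(s) pname, cid (8 duplicate(s) eliminated): {(Alpha, 25), (Alpha, 39), (Atlas, 23), (Atlas, 29)}
Union: {(Alpha, 25), (Alpha, 39), (Atlas, 23), (Atlas, 29)} with {(Alpha, 38), (Atlas, 23), (Echo, 40), (Gamma, 24), (Nova, 2), (Orion, 9), (Zephyr, 18), (Zephyr, 30)} → {(Alpha, 25), (Alpha, 38), (Alpha, 39), (Atlas, 23), (Atlas, 29), (Echo, 40), (Gamma, 24), (Nova, 2), (Orion, 9), (Zephyr, 18), (Zephyr, 30)}

{(Alpha, 25), (Alpha, 38), (Alpha, 39), (Atlas, 23), (Atlas, 29), (Echo, 40), (Gamma, 24), (Nova, 2), (Orion, 9), (Zephyr, 18), (Zephyr, 30)}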